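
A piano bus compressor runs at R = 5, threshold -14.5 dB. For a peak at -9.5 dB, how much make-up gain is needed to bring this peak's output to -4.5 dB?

9 dB

The peak compresses to -14.5 + 5/5 = -13.5 dB.
To reach -4.5 dB requires -4.5 − (-13.5) = 9 dB of make-up.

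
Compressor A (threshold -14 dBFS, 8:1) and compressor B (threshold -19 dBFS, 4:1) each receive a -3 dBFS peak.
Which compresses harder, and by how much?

A: overshoot 11 dB → output overshoot 1.375 dB → GR 9.625 dB.
B: overshoot 16 dB → output overshoot 4 dB → GR 12 dB.
Difference: 2.375 dB in favour of B.

B, by 2.375 dB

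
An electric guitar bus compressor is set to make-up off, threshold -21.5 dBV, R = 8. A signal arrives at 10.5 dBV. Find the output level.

10.5 dBV sits 32 dB over threshold.
At 8:1 the overshoot is divided by 8, leaving 4 dB above threshold.
So the level is -21.5 + 4 = -17.5 dBV.

-17.5 dBV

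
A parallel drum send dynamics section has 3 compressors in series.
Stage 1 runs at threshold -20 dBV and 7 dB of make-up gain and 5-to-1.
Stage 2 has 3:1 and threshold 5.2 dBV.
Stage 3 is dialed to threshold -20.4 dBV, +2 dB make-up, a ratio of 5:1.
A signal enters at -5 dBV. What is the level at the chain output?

-16.32 dBV

Stage 1: overshoot 15 dB → 15/5 = 3 dB → -17 dBV; +7 dB make-up → -10 dBV.
Stage 2: -10 dBV ≤ 5.2 dBV, so stage 2 doesn't engage; output -10 dBV.
Stage 3: 10.4 dB above -20.4 dBV, reduced 5:1 to 2.08 dB above → -18.32 dBV; +2 dB make-up → -16.32 dBV.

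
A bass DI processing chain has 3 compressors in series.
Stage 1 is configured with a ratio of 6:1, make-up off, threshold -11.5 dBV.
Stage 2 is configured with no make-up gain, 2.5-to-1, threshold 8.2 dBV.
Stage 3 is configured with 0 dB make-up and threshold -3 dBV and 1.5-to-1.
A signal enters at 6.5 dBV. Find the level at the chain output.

-8.5 dBV

Stage 1: 18 dB above -11.5 dBV, reduced 6:1 to 3 dB above → -8.5 dBV.
Stage 2: -8.5 dBV is at or below the 8.2 dBV threshold — no compression; output -8.5 dBV.
Stage 3: -8.5 dBV is at or below the -3 dBV threshold — no compression; output -8.5 dBV.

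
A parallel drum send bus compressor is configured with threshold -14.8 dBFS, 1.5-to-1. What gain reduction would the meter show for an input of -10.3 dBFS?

The signal is 4.5 dB above threshold.
At 1.5:1, output sits 4.5/1.5 = 3 dB above threshold.
Gain reduction = 4.5 − 3 = 1.5 dB.

1.5 dB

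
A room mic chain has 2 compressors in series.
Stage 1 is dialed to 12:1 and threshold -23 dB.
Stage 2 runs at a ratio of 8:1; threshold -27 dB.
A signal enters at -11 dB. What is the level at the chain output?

Stage 1: -11 dB is 12 dB over -23 dB; at 12:1 that becomes 1 dB over, giving -22 dB.
Stage 2: overshoot 5 dB → 5/8 = 0.625 dB → -26.375 dB.

-26.375 dB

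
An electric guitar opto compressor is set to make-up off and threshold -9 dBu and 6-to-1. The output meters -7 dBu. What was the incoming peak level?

Post-compression overshoot = -7 − (-9) = 2 dB.
Before 6:1 compression the overshoot was 2 × 6 = 12 dB, so input = -9 + 12 = 3 dBu.

3 dBu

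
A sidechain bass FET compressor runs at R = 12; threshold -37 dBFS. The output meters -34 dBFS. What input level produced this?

The compressed level sits -34 − (-37) = 3 dB over threshold.
Undo the ratio: input overshoot = 3 × 12 = 36 dB, giving input = -1 dBFS.

-1 dBFS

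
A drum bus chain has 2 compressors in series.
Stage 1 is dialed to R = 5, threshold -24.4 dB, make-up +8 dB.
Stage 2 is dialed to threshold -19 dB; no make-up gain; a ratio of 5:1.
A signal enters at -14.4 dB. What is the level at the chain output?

-18.08 dB

Stage 1: -14.4 dB is 10 dB over -24.4 dB; at 5:1 that becomes 2 dB over, giving -22.4 dB; +8 dB make-up → -14.4 dB.
Stage 2: 4.6 dB above -19 dB, reduced 5:1 to 0.92 dB above → -18.08 dB.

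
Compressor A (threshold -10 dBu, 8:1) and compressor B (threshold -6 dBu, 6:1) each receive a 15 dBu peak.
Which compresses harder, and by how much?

A, by 4.375 dB

A: GR = 25 − 25/8 = 21.875 dB.
B: GR = 21 − 21/6 = 17.5 dB.
Difference: 4.375 dB in favour of A.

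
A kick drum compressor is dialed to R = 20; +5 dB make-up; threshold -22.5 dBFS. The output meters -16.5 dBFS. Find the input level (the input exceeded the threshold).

-2.5 dBFS

Remove make-up: -16.5 − 5 = -21.5 dBFS.
Post-compression overshoot = -21.5 − (-22.5) = 1 dB.
Before 20:1 compression the overshoot was 1 × 20 = 20 dB, so input = -22.5 + 20 = -2.5 dBFS.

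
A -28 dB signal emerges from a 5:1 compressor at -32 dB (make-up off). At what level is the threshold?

-33 dB

Input is 5 dB above T (since output overshoot × R = input overshoot: (-32 − T)·5 = -28 − T gives T = -33 dB).
Check: -33 + (-28 − (-33))/5 = -33 + 1 = -32 dB. ✓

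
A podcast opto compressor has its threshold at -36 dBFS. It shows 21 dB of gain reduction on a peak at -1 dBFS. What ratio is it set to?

2.5:1

Input overshoot = -1 − (-36) = 35 dB.
Output overshoot = 35 − 21 = 14 dB.
Ratio = input overshoot / output overshoot = 35 / 14 = 2.5.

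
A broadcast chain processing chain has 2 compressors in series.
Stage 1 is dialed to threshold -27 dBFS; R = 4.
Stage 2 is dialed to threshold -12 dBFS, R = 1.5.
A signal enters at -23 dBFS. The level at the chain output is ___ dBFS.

Stage 1: 4 dB above -27 dBFS, reduced 4:1 to 1 dB above → -26 dBFS.
Stage 2: below threshold (-26 ≤ -12); passes unchanged; output -26 dBFS.

-26 dBFS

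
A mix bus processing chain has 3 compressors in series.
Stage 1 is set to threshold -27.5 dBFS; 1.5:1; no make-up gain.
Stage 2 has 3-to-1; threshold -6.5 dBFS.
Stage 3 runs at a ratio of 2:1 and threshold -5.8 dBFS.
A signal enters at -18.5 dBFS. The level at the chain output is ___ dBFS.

Stage 1: 9 dB above -27.5 dBFS, reduced 1.5:1 to 6 dB above → -21.5 dBFS.
Stage 2: -21.5 dBFS ≤ -6.5 dBFS, so stage 2 doesn't engage; output -21.5 dBFS.
Stage 3: below threshold (-21.5 ≤ -5.8); passes unchanged; output -21.5 dBFS.

-21.5 dBFS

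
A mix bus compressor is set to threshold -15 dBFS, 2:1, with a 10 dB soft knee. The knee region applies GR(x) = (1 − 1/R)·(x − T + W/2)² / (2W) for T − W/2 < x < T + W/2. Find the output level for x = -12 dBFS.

x − T + W/2 = -12 − (-15) + 5 = 8.
GR = (1 − 1/2) × 8² / 20 = 0.5 × 64 / 20 = 1.6 dB.
Output = -12 − 1.6 = -13.6 dBFS.

-13.6 dBFS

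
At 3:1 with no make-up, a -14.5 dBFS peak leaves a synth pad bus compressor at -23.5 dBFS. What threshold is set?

Let T be the threshold. Output overshoot = (input overshoot)/R, so -23.5 − T = (-14.5 − T)/3.
3·(-23.5 − T) = -14.5 − T → 2·T = -70.5 − (-14.5) = -56.
T = -56/2 = -28 dBFS.

-28 dBFS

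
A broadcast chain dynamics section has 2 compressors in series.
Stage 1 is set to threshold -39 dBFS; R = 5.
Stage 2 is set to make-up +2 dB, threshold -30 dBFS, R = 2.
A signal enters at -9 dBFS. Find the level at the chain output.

Stage 1: -9 dBFS is 30 dB over -39 dBFS; at 5:1 that becomes 6 dB over, giving -33 dBFS.
Stage 2: below threshold (-33 ≤ -30); passes unchanged; make-up brings it to -31 dBFS.

-31 dBFS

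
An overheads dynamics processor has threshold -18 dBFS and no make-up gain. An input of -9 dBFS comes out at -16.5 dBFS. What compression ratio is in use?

6:1

Input overshoot = -9 − (-18) = 9 dB; output overshoot = -16.5 − (-18) = 1.5 dB.
Ratio = 9 / 1.5 = 6.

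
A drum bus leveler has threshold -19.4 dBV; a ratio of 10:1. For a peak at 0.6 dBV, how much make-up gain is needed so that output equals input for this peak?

The peak compresses to -19.4 + 20/10 = -17.4 dBV.
To reach 0.6 dBV requires 0.6 − (-17.4) = 18 dB of make-up.

18 dB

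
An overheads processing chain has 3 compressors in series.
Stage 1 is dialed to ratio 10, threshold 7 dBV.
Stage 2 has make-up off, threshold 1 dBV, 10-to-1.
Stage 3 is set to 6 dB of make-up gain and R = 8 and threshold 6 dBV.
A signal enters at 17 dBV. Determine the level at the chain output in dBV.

Stage 1: overshoot 10 dB → 10/10 = 1 dB → 8 dBV.
Stage 2: 7 dB above 1 dBV, reduced 10:1 to 0.7 dB above → 1.7 dBV.
Stage 3: 1.7 dBV ≤ 6 dBV, so stage 3 doesn't engage; make-up brings it to 7.7 dBV.

7.7 dBV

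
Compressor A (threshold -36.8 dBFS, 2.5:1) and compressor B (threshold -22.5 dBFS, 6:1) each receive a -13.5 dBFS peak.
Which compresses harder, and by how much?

A, by 6.48 dB

A: overshoot 23.3 dB → output overshoot 9.32 dB → GR 13.98 dB.
B: overshoot 9 dB → output overshoot 1.5 dB → GR 7.5 dB.
A applies 6.48 dB more gain reduction.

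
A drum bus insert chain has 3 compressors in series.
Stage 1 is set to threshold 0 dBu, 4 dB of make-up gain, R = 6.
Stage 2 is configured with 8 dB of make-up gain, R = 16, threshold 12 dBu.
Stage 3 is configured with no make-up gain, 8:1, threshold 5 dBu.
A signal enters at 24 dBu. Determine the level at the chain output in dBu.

Stage 1: overshoot 24 dB → 24/6 = 4 dB → 4 dBu; +4 dB make-up → 8 dBu.
Stage 2: 8 dBu is at or below the 12 dBu threshold — no compression; make-up brings it to 16 dBu.
Stage 3: 11 dB above 5 dBu, reduced 8:1 to 1.375 dB above → 6.375 dBu.

6.375 dBu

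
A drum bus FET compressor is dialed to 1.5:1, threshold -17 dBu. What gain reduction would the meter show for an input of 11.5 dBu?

9.5 dB

Overshoot = 11.5 − (-17) = 28.5 dB.
A 1.5:1 ratio leaves 19 dB of that excess.
GR = overshoot in − overshoot out = 28.5 − 19 = 9.5 dB.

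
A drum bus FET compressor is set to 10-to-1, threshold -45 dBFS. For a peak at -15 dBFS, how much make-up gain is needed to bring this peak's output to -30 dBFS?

12 dB

Overshoot 30 dB → 30/10 = 3 dB after compression, so the compressed level is -45 + 3 = -42 dBFS.
Make-up = target − compressed = -30 − (-42) = 12 dB.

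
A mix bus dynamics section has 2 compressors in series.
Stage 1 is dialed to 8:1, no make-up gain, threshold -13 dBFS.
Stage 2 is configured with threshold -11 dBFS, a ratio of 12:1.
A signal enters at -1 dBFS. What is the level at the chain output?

-11.5 dBFS

Stage 1: -1 dBFS is 12 dB over -13 dBFS; at 8:1 that becomes 1.5 dB over, giving -11.5 dBFS.
Stage 2: -11.5 dBFS is at or below the -11 dBFS threshold — no compression; output -11.5 dBFS.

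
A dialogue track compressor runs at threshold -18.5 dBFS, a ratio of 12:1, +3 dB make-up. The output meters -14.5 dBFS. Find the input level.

-6.5 dBFS

Remove make-up: -14.5 − 3 = -17.5 dBFS.
Post-compression overshoot = -17.5 − (-18.5) = 1 dB.
Input overshoot = R × output overshoot = 12 dB → input = -18.5 + 12 = -6.5 dBFS.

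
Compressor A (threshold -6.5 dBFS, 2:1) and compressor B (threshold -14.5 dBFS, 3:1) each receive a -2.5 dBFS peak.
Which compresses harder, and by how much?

A: 4 dB over, compressed to 2 dB over, so 2 dB of GR.
B: 12 dB over, compressed to 4 dB over, so 8 dB of GR.
B reduces 6 dB more.

B, by 6 dB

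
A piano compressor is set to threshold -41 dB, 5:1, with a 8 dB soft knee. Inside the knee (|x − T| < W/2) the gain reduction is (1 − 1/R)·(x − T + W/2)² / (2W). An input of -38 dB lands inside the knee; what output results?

x − T + W/2 = -38 − (-41) + 4 = 7.
GR = (1 − 1/5) × 7² / 16 = 0.8 × 49 / 16 = 2.45 dB.
Output = -38 − 2.45 = -40.45 dB.

-40.45 dB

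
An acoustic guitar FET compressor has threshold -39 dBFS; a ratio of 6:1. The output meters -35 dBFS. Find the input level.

Post-compression overshoot = -35 − (-39) = 4 dB.
Input overshoot = R × output overshoot = 24 dB → input = -39 + 24 = -15 dBFS.

-15 dBFS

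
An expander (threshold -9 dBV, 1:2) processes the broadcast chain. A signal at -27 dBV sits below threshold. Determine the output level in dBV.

-45 dBV

Below threshold, a 1:2 expander applies gain = (2−1)×(T − x) of attenuation.
(2−1) × 18 = 18 dB, so output = -27 − 18 = -45 dBV.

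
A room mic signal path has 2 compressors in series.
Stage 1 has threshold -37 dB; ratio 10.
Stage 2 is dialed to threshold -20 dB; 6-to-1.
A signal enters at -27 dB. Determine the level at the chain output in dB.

Stage 1: -27 dB is 10 dB over -37 dB; at 10:1 that becomes 1 dB over, giving -36 dB.
Stage 2: below threshold (-36 ≤ -20); passes unchanged; output -36 dB.

-36 dB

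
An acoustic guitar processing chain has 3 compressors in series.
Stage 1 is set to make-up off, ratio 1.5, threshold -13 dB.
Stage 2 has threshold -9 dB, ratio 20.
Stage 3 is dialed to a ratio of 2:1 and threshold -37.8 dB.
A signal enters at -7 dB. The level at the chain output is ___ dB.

Stage 1: 6 dB above -13 dB, reduced 1.5:1 to 4 dB above → -9 dB.
Stage 2: below threshold (-9 ≤ -9); passes unchanged; output -9 dB.
Stage 3: -9 dB is 28.8 dB over -37.8 dB; at 2:1 that becomes 14.4 dB over, giving -23.4 dB.

-23.4 dB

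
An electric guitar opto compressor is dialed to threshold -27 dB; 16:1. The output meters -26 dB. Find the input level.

The compressed level sits -26 − (-27) = 1 dB over threshold.
Undo the ratio: input overshoot = 1 × 16 = 16 dB, giving input = -11 dB.

-11 dB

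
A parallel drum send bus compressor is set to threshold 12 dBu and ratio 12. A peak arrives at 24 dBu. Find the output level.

Overshoot: 24 − 12 = 12 dB.
At 12:1 the overshoot is divided by 12, leaving 1 dB above threshold.
Output = 12 + 1 = 13 dBu.

13 dBu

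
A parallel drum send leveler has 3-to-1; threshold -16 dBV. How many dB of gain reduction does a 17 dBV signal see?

The signal is 33 dB above threshold.
After 3:1 compression the overshoot becomes 33/3 = 11 dB.
GR = overshoot in − overshoot out = 33 − 11 = 22 dB.

22 dB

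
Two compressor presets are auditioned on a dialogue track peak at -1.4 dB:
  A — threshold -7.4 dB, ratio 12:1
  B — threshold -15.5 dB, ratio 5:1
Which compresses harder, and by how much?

B, by 5.78 dB

A: overshoot 6 dB → output overshoot 0.5 dB → GR 5.5 dB.
B: overshoot 14.1 dB → output overshoot 2.82 dB → GR 11.28 dB.
Difference: 5.78 dB in favour of B.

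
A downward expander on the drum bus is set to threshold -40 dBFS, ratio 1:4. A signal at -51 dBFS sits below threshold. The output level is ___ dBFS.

Below threshold, a 1:4 expander applies gain = (4−1)×(T − x) of attenuation.
(4−1) × 11 = 33 dB, so output = -51 − 33 = -84 dBFS.

-84 dBFS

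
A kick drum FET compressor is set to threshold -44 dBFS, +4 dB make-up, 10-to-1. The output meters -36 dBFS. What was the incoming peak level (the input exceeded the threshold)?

Remove make-up: -36 − 4 = -40 dBFS.
The compressed level sits -40 − (-44) = 4 dB over threshold.
Undo the ratio: input overshoot = 4 × 10 = 40 dB, giving input = -4 dBFS.

-4 dBFS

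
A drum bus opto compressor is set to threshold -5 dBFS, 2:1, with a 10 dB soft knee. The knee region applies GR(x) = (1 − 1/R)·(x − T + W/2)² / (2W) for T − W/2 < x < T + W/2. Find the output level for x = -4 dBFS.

-4.9 dBFS

x − T + W/2 = -4 − (-5) + 5 = 6.
GR = (1 − 1/2) × 6² / 20 = 0.5 × 36 / 20 = 0.9 dB.
Output = -4 − 0.9 = -4.9 dBFS.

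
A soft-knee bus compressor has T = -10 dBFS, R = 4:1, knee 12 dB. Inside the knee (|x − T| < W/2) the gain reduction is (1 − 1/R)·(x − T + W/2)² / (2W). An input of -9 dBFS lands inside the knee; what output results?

-10.53125 dBFS

x − T + W/2 = -9 − (-10) + 6 = 7.
GR = (1 − 1/4) × 7² / 24 = 0.75 × 49 / 24 = 1.53125 dB.
Output = -9 − 1.53125 = -10.53125 dBFS.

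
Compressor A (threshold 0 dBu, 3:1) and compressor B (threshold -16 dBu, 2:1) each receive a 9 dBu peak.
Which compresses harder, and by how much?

B, by 6.5 dB

A: 9 dB over, compressed to 3 dB over, so 6 dB of GR.
B: 25 dB over, compressed to 12.5 dB over, so 12.5 dB of GR.
B applies 6.5 dB more gain reduction.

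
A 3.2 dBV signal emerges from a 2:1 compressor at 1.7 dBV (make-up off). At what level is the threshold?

Input is 3 dB above T (since output overshoot × R = input overshoot: (1.7 − T)·2 = 3.2 − T gives T = 0.2 dBV).
Check: 0.2 + (3.2 − 0.2)/2 = 0.2 + 1.5 = 1.7 dBV. ✓

0.2 dBV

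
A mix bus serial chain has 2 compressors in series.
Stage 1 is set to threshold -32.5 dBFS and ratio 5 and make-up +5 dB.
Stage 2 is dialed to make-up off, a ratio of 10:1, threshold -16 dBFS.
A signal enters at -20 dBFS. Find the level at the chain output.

-25 dBFS

Stage 1: overshoot 12.5 dB → 12.5/5 = 2.5 dB → -30 dBFS; +5 dB make-up → -25 dBFS.
Stage 2: -25 dBFS ≤ -16 dBFS, so stage 2 doesn't engage; output -25 dBFS.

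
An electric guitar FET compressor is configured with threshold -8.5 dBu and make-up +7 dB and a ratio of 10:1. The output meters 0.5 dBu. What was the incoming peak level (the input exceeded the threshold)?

Before make-up, the level was 0.5 − 7 = -6.5 dBu.
That's 2 dB above the -8.5 dBu threshold.
Undo the ratio: input overshoot = 2 × 10 = 20 dB, giving input = 11.5 dBu.

11.5 dBu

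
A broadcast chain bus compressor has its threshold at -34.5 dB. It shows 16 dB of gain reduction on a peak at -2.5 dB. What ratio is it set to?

2:1

Input overshoot = -2.5 − (-34.5) = 32 dB.
Output overshoot = 32 − 16 = 16 dB.
Ratio = input overshoot / output overshoot = 32 / 16 = 2.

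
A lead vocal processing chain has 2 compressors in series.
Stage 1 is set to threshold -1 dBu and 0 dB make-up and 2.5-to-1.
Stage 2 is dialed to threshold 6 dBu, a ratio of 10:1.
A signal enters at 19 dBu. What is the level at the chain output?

Stage 1: 19 dBu is 20 dB over -1 dBu; at 2.5:1 that becomes 8 dB over, giving 7 dBu.
Stage 2: 1 dB above 6 dBu, reduced 10:1 to 0.1 dB above → 6.1 dBu.

6.1 dBu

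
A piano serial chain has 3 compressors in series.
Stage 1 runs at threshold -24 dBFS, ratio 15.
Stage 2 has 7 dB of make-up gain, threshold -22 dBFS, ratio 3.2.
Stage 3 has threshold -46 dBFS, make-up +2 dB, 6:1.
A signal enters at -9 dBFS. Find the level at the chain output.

-39 dBFS

Stage 1: overshoot 15 dB → 15/15 = 1 dB → -23 dBFS.
Stage 2: -23 dBFS ≤ -22 dBFS, so stage 2 doesn't engage; make-up brings it to -16 dBFS.
Stage 3: overshoot 30 dB → 30/6 = 5 dB → -41 dBFS; +2 dB make-up → -39 dBFS.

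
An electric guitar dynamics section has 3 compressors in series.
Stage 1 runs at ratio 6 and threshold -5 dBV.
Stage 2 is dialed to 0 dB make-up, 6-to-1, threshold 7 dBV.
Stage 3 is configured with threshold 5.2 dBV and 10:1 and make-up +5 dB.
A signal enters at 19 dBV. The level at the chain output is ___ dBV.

Stage 1: 19 dBV is 24 dB over -5 dBV; at 6:1 that becomes 4 dB over, giving -1 dBV.
Stage 2: below threshold (-1 ≤ 7); passes unchanged; output -1 dBV.
Stage 3: -1 dBV is at or below the 5.2 dBV threshold — no compression; make-up brings it to 4 dBV.

4 dBV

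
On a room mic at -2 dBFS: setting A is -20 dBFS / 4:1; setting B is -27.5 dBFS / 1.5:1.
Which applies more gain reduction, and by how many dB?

A, by 5 dB

A: overshoot 18 dB → output overshoot 4.5 dB → GR 13.5 dB.
B: overshoot 25.5 dB → output overshoot 17 dB → GR 8.5 dB.
A applies 5 dB more gain reduction.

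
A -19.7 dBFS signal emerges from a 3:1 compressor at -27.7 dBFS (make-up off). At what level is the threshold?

-31.7 dBFS

Gain reduction = -19.7 − (-27.7) = 8 dB; output overshoot = GR / (R − 1) = 8 / 2 = 4 dB.
Threshold = output − output overshoot = -27.7 − 4 = -31.7 dBFS.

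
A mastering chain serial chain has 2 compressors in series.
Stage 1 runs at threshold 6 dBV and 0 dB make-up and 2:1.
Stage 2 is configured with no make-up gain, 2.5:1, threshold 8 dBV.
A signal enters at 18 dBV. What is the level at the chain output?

Stage 1: 12 dB above 6 dBV, reduced 2:1 to 6 dB above → 12 dBV.
Stage 2: 12 dBV is 4 dB over 8 dBV; at 2.5:1 that becomes 1.6 dB over, giving 9.6 dBV.

9.6 dBV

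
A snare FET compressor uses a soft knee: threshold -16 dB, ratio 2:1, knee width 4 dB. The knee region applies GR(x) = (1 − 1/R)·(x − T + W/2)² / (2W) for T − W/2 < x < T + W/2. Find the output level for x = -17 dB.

-17.0625 dB

x − T + W/2 = -17 − (-16) + 2 = 1.
GR = (1 − 1/2) × 1² / 8 = 0.5 × 1 / 8 = 0.0625 dB.
Output = -17 − 0.0625 = -17.0625 dB.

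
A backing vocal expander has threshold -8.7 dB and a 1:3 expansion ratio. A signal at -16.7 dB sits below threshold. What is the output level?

-32.7 dB

Undershoot = (-8.7) − (-16.7) = 8 dB.
At 1:3, that expands to 24 dB under threshold.
Output = -8.7 − 24 = -32.7 dB.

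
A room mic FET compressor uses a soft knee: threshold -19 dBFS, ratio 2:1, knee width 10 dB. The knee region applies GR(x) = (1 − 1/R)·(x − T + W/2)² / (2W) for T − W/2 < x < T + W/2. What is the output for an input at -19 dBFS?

-19.625 dBFS

x − T + W/2 = -19 − (-19) + 5 = 5.
GR = (1 − 1/2) × 5² / 20 = 0.5 × 25 / 20 = 0.625 dB.
Output = -19 − 0.625 = -19.625 dBFS.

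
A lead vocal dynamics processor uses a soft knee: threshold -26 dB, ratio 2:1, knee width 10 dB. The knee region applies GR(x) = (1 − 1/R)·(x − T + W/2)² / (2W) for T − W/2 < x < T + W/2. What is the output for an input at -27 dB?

-27.4 dB

x − T + W/2 = -27 − (-26) + 5 = 4.
GR = (1 − 1/2) × 4² / 20 = 0.5 × 16 / 20 = 0.4 dB.
Output = -27 − 0.4 = -27.4 dB.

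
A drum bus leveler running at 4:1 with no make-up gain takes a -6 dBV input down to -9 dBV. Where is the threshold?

Let T be the threshold. Output overshoot = (input overshoot)/R, so -9 − T = (-6 − T)/4.
4·(-9 − T) = -6 − T → 3·T = -36 − (-6) = -30.
T = -30/3 = -10 dBV.

-10 dBV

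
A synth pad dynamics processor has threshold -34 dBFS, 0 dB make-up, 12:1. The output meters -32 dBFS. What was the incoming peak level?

-10 dBFS

Post-compression overshoot = -32 − (-34) = 2 dB.
Undo the ratio: input overshoot = 2 × 12 = 24 dB, giving input = -10 dBFS.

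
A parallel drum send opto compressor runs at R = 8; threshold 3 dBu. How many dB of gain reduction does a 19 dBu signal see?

19 dBu exceeds the threshold by 16 dB.
After 8:1 compression the overshoot becomes 16/8 = 2 dB.
Gain reduction = 16 − 2 = 14 dB.

14 dB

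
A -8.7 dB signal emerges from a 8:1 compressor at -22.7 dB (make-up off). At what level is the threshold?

Let T be the threshold. Output overshoot = (input overshoot)/R, so -22.7 − T = (-8.7 − T)/8.
8·(-22.7 − T) = -8.7 − T → 7·T = -181.6 − (-8.7) = -172.9.
T = -172.9/7 = -24.7 dB.

-24.7 dB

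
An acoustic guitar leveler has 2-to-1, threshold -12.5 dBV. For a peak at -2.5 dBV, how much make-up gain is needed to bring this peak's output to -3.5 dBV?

Overshoot 10 dB → 10/2 = 5 dB after compression, so the compressed level is -12.5 + 5 = -7.5 dBV.
Make-up = target − compressed = -3.5 − (-7.5) = 4 dB.

4 dB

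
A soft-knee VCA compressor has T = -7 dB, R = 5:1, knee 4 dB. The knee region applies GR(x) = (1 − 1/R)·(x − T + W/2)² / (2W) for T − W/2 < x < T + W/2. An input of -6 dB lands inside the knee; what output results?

x − T + W/2 = -6 − (-7) + 2 = 3.
GR = (1 − 1/5) × 3² / 8 = 0.8 × 9 / 8 = 0.9 dB.
Output = -6 − 0.9 = -6.9 dB.

-6.9 dB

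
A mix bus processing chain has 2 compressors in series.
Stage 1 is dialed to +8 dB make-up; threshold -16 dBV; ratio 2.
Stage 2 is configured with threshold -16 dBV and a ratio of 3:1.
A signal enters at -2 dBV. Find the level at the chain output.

Stage 1: overshoot 14 dB → 14/2 = 7 dB → -9 dBV; +8 dB make-up → -1 dBV.
Stage 2: overshoot 15 dB → 15/3 = 5 dB → -11 dBV.

-11 dBV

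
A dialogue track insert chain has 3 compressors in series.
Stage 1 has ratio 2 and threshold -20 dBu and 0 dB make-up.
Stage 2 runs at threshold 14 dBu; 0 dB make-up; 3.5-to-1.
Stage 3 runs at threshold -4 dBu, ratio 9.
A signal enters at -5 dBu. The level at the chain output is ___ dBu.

-12.5 dBu

Stage 1: -5 dBu is 15 dB over -20 dBu; at 2:1 that becomes 7.5 dB over, giving -12.5 dBu.
Stage 2: -12.5 dBu is at or below the 14 dBu threshold — no compression; output -12.5 dBu.
Stage 3: -12.5 dBu is at or below the -4 dBu threshold — no compression; output -12.5 dBu.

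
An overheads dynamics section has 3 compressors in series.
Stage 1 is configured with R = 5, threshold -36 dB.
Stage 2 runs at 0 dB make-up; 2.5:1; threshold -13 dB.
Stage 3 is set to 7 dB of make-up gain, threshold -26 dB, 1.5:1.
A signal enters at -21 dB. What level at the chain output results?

Stage 1: 15 dB above -36 dB, reduced 5:1 to 3 dB above → -33 dB.
Stage 2: below threshold (-33 ≤ -13); passes unchanged; output -33 dB.
Stage 3: below threshold (-33 ≤ -26); passes unchanged; make-up brings it to -26 dB.

-26 dB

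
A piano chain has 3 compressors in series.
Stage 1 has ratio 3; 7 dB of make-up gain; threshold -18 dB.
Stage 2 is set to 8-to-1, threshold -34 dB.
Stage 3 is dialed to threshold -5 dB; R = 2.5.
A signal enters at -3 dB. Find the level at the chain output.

Stage 1: -3 dB is 15 dB over -18 dB; at 3:1 that becomes 5 dB over, giving -13 dB; +7 dB make-up → -6 dB.
Stage 2: 28 dB above -34 dB, reduced 8:1 to 3.5 dB above → -30.5 dB.
Stage 3: -30.5 dB ≤ -5 dB, so stage 3 doesn't engage; output -30.5 dB.

-30.5 dB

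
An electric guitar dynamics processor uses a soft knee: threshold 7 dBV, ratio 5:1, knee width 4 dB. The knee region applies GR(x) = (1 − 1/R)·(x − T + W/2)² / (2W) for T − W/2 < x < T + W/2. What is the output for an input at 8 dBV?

x − T + W/2 = 8 − 7 + 2 = 3.
GR = (1 − 1/5) × 3² / 8 = 0.8 × 9 / 8 = 0.9 dB.
Output = 8 − 0.9 = 7.1 dBV.

7.1 dBV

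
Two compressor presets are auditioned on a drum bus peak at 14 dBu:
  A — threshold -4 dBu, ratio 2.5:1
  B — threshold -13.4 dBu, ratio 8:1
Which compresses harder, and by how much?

A: overshoot 18 dB → output overshoot 7.2 dB → GR 10.8 dB.
B: overshoot 27.4 dB → output overshoot 3.425 dB → GR 23.975 dB.
B applies 13.175 dB more gain reduction.

B, by 13.175 dB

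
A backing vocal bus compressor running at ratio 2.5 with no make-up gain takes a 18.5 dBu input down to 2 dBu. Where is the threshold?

-9 dBu

Let T be the threshold. Output overshoot = (input overshoot)/R, so 2 − T = (18.5 − T)/2.5.
2.5·(2 − T) = 18.5 − T → 1.5·T = 5 − 18.5 = -13.5.
T = -13.5/1.5 = -9 dBu.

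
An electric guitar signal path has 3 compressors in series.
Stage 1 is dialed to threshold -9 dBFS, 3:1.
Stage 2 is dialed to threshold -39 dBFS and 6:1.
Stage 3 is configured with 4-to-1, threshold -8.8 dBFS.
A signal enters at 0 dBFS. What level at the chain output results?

-33.5 dBFS

Stage 1: overshoot 9 dB → 9/3 = 3 dB → -6 dBFS.
Stage 2: 33 dB above -39 dBFS, reduced 6:1 to 5.5 dB above → -33.5 dBFS.
Stage 3: -33.5 dBFS is at or below the -8.8 dBFS threshold — no compression; output -33.5 dBFS.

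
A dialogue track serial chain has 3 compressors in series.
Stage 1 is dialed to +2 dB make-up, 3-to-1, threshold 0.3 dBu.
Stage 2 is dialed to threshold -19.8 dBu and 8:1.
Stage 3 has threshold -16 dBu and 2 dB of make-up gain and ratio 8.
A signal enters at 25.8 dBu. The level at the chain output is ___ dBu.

-13.996875 dBu

Stage 1: 25.8 dBu is 25.5 dB over 0.3 dBu; at 3:1 that becomes 8.5 dB over, giving 8.8 dBu; +2 dB make-up → 10.8 dBu.
Stage 2: 30.6 dB above -19.8 dBu, reduced 8:1 to 3.825 dB above → -15.975 dBu.
Stage 3: -15.975 dBu is 0.025 dB over -16 dBu; at 8:1 that becomes 0.003125 dB over, giving -15.996875 dBu; +2 dB make-up → -13.996875 dBu.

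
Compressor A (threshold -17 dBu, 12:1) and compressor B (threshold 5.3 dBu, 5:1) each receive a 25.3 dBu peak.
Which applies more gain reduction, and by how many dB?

A: overshoot 42.3 dB → output overshoot 3.525 dB → GR 38.775 dB.
B: overshoot 20 dB → output overshoot 4 dB → GR 16 dB.
A reduces 22.775 dB more.

A, by 22.775 dB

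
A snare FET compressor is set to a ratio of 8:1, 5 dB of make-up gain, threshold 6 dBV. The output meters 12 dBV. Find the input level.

14 dBV

Before make-up, the level was 12 − 5 = 7 dBV.
That's 1 dB above the 6 dBV threshold.
Undo the ratio: input overshoot = 1 × 8 = 8 dB, giving input = 14 dBV.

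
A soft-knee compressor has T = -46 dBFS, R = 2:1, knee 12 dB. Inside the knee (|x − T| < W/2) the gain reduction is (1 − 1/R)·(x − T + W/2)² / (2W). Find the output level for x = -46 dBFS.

x − T + W/2 = -46 − (-46) + 6 = 6.
GR = (1 − 1/2) × 6² / 24 = 0.5 × 36 / 24 = 0.75 dB.
Output = -46 − 0.75 = -46.75 dBFS.

-46.75 dBFS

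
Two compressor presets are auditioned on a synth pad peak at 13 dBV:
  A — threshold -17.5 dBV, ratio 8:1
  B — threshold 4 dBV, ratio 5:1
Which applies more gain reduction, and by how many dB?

A: GR = 30.5 − 30.5/8 = 26.6875 dB.
B: GR = 9 − 9/5 = 7.2 dB.
A reduces 19.4875 dB more.

A, by 19.4875 dB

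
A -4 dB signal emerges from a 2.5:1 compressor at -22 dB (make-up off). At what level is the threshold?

-34 dB

Let T be the threshold. Output overshoot = (input overshoot)/R, so -22 − T = (-4 − T)/2.5.
2.5·(-22 − T) = -4 − T → 1.5·T = -55 − (-4) = -51.
T = -51/1.5 = -34 dB.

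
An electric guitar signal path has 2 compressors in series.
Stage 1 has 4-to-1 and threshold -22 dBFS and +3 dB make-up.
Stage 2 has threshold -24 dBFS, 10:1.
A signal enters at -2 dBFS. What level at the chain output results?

Stage 1: -2 dBFS is 20 dB over -22 dBFS; at 4:1 that becomes 5 dB over, giving -17 dBFS; +3 dB make-up → -14 dBFS.
Stage 2: -14 dBFS is 10 dB over -24 dBFS; at 10:1 that becomes 1 dB over, giving -23 dBFS.

-23 dBFS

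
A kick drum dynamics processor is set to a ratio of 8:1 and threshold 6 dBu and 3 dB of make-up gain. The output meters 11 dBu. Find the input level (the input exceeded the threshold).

22 dBu

Stripping the +3 dB make-up gives 8 dBu at the gain stage.
Post-compression overshoot = 8 − 6 = 2 dB.
Undo the ratio: input overshoot = 2 × 8 = 16 dB, giving input = 22 dBu.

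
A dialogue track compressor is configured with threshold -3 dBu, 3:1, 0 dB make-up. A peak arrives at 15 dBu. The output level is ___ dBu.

Overshoot: 15 − (-3) = 18 dB.
The 18 dB excess becomes 6 dB after 3:1 reduction.
Output = -3 + 6 = 3 dBu.

3 dBu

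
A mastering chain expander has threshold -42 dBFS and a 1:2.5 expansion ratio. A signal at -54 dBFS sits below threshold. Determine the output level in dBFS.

-72 dBFS

Undershoot = (-42) − (-54) = 12 dB.
At 1:2.5, that expands to 30 dB under threshold.
Output = -42 − 30 = -72 dBFS.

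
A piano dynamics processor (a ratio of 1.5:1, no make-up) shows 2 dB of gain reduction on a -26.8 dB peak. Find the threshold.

Gain reduction = -26.8 − (-28.8) = 2 dB; output overshoot = GR / (R − 1) = 2 / 0.5 = 4 dB.
Threshold = output − output overshoot = -28.8 − 4 = -32.8 dB.

-32.8 dB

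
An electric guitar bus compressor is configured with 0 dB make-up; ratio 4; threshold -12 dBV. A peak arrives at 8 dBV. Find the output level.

The input is 20 dB above the -12 dBV threshold.
The 20 dB excess becomes 5 dB after 4:1 reduction.
So the level is -12 + 5 = -7 dBV.

-7 dBV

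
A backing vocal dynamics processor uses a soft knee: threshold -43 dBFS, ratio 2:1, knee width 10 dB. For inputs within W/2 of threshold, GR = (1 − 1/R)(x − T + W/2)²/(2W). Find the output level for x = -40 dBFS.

x − T + W/2 = -40 − (-43) + 5 = 8.
GR = (1 − 1/2) × 8² / 20 = 0.5 × 64 / 20 = 1.6 dB.
Output = -40 − 1.6 = -41.6 dBFS.

-41.6 dBFS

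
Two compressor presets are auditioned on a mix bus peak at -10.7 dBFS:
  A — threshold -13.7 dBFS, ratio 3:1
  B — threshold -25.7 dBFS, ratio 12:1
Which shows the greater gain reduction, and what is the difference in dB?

A: 3 dB over, compressed to 1 dB over, so 2 dB of GR.
B: 15 dB over, compressed to 1.25 dB over, so 13.75 dB of GR.
B applies 11.75 dB more gain reduction.

B, by 11.75 dB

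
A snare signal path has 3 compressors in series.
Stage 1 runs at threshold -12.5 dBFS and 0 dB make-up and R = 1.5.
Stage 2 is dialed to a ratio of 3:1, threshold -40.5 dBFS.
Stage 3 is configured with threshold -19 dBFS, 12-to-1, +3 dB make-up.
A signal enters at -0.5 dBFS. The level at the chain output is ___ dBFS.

-25.5 dBFS

Stage 1: 12 dB above -12.5 dBFS, reduced 1.5:1 to 8 dB above → -4.5 dBFS.
Stage 2: 36 dB above -40.5 dBFS, reduced 3:1 to 12 dB above → -28.5 dBFS.
Stage 3: -28.5 dBFS is at or below the -19 dBFS threshold — no compression; make-up brings it to -25.5 dBFS.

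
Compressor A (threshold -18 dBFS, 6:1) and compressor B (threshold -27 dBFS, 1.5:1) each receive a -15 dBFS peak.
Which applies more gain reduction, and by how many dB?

A: overshoot 3 dB → output overshoot 0.5 dB → GR 2.5 dB.
B: overshoot 12 dB → output overshoot 8 dB → GR 4 dB.
B applies 1.5 dB more gain reduction.

B, by 1.5 dB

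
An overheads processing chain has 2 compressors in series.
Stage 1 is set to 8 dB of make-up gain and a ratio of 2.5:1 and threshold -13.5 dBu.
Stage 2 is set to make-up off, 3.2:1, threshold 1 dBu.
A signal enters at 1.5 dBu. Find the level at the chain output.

0.5 dBu

Stage 1: 1.5 dBu is 15 dB over -13.5 dBu; at 2.5:1 that becomes 6 dB over, giving -7.5 dBu; +8 dB make-up → 0.5 dBu.
Stage 2: below threshold (0.5 ≤ 1); passes unchanged; output 0.5 dBu.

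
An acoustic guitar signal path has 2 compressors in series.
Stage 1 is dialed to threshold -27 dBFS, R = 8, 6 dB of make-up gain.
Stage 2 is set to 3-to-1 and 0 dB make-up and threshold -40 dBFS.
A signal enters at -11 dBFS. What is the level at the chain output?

-33 dBFS

Stage 1: 16 dB above -27 dBFS, reduced 8:1 to 2 dB above → -25 dBFS; +6 dB make-up → -19 dBFS.
Stage 2: 21 dB above -40 dBFS, reduced 3:1 to 7 dB above → -33 dBFS.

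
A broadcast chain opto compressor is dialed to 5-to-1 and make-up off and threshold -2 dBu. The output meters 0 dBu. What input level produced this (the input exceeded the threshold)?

The compressed level sits 0 − (-2) = 2 dB over threshold.
Input overshoot = R × output overshoot = 10 dB → input = -2 + 10 = 8 dBu.

8 dBu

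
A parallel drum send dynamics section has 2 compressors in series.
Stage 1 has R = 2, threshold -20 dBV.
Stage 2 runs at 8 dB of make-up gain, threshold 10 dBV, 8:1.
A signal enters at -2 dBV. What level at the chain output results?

Stage 1: -2 dBV is 18 dB over -20 dBV; at 2:1 that becomes 9 dB over, giving -11 dBV.
Stage 2: below threshold (-11 ≤ 10); passes unchanged; make-up brings it to -3 dBV.

-3 dBV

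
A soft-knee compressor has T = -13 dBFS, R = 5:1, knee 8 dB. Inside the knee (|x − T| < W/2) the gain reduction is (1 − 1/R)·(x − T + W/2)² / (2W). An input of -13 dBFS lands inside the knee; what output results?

-13.8 dBFS

x − T + W/2 = -13 − (-13) + 4 = 4.
GR = (1 − 1/5) × 4² / 16 = 0.8 × 16 / 16 = 0.8 dB.
Output = -13 − 0.8 = -13.8 dBFS.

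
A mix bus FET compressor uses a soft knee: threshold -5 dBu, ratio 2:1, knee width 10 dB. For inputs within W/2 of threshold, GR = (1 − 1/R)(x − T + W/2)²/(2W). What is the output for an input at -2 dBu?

x − T + W/2 = -2 − (-5) + 5 = 8.
GR = (1 − 1/2) × 8² / 20 = 0.5 × 64 / 20 = 1.6 dB.
Output = -2 − 1.6 = -3.6 dBu.

-3.6 dBu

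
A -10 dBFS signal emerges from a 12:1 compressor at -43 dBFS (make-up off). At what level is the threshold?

-46 dBFS

Gain reduction = -10 − (-43) = 33 dB; output overshoot = GR / (R − 1) = 33 / 11 = 3 dB.
Threshold = output − output overshoot = -43 − 3 = -46 dBFS.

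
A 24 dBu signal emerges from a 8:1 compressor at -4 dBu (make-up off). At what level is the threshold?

Input is 32 dB above T (since output overshoot × R = input overshoot: (-4 − T)·8 = 24 − T gives T = -8 dBu).
Check: -8 + (24 − (-8))/8 = -8 + 4 = -4 dBu. ✓

-8 dBu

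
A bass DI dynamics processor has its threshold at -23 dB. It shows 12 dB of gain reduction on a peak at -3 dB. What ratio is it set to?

Input overshoot = -3 − (-23) = 20 dB.
Output overshoot = 20 − 12 = 8 dB.
Ratio = input overshoot / output overshoot = 20 / 8 = 2.5.

2.5:1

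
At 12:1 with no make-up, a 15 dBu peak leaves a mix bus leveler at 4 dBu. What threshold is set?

3 dBu

Gain reduction = 15 − 4 = 11 dB; output overshoot = GR / (R − 1) = 11 / 11 = 1 dB.
Threshold = output − output overshoot = 4 − 1 = 3 dBu.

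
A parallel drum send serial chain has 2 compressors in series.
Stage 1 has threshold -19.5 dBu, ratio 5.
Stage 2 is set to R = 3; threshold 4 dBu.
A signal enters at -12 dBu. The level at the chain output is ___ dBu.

Stage 1: overshoot 7.5 dB → 7.5/5 = 1.5 dB → -18 dBu.
Stage 2: -18 dBu ≤ 4 dBu, so stage 2 doesn't engage; output -18 dBu.

-18 dBu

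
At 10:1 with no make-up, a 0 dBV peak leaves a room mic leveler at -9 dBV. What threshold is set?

-10 dBV

Gain reduction = 0 − (-9) = 9 dB; output overshoot = GR / (R − 1) = 9 / 9 = 1 dB.
Threshold = output − output overshoot = -9 − 1 = -10 dBV.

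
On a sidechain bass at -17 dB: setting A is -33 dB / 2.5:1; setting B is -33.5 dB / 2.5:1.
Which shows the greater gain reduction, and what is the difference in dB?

B, by 0.3 dB

A: GR = 16 − 16/2.5 = 9.6 dB.
B: GR = 16.5 − 16.5/2.5 = 9.9 dB.
Difference: 0.3 dB in favour of B.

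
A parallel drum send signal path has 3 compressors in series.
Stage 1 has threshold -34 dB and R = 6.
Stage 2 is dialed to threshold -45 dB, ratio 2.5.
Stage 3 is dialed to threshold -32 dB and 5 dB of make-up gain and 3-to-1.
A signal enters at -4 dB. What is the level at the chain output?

-33.6 dB

Stage 1: overshoot 30 dB → 30/6 = 5 dB → -29 dB.
Stage 2: -29 dB is 16 dB over -45 dB; at 2.5:1 that becomes 6.4 dB over, giving -38.6 dB.
Stage 3: below threshold (-38.6 ≤ -32); passes unchanged; make-up brings it to -33.6 dB.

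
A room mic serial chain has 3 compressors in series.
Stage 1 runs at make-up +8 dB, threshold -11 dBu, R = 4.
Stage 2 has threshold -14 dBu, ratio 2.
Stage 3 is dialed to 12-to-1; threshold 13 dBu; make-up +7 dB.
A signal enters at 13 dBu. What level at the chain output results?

Stage 1: 24 dB above -11 dBu, reduced 4:1 to 6 dB above → -5 dBu; +8 dB make-up → 3 dBu.
Stage 2: 3 dBu is 17 dB over -14 dBu; at 2:1 that becomes 8.5 dB over, giving -5.5 dBu.
Stage 3: below threshold (-5.5 ≤ 13); passes unchanged; make-up brings it to 1.5 dBu.

1.5 dBu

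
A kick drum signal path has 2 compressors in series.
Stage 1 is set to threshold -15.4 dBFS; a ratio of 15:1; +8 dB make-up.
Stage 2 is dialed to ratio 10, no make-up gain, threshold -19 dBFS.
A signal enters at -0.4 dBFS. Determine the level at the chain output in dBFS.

-17.74 dBFS

Stage 1: -0.4 dBFS is 15 dB over -15.4 dBFS; at 15:1 that becomes 1 dB over, giving -14.4 dBFS; +8 dB make-up → -6.4 dBFS.
Stage 2: 12.6 dB above -19 dBFS, reduced 10:1 to 1.26 dB above → -17.74 dBFS.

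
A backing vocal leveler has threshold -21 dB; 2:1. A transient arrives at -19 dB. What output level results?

-20 dB

-19 dB sits 2 dB over threshold.
The 2 dB excess becomes 1 dB after 2:1 reduction.
So the level is -21 + 1 = -20 dB.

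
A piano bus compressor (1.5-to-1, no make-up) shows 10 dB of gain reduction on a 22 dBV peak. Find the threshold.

Input is 30 dB above T (since output overshoot × R = input overshoot: (12 − T)·1.5 = 22 − T gives T = -8 dBV).
Check: -8 + (22 − (-8))/1.5 = -8 + 20 = 12 dBV. ✓

-8 dBV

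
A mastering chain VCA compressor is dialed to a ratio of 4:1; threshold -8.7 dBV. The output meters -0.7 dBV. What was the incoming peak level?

23.3 dBV

Post-compression overshoot = -0.7 − (-8.7) = 8 dB.
Before 4:1 compression the overshoot was 8 × 4 = 32 dB, so input = -8.7 + 32 = 23.3 dBV.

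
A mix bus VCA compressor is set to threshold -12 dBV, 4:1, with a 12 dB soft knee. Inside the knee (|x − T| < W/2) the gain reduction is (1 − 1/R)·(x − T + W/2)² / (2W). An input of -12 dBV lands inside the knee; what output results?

x − T + W/2 = -12 − (-12) + 6 = 6.
GR = (1 − 1/4) × 6² / 24 = 0.75 × 36 / 24 = 1.125 dB.
Output = -12 − 1.125 = -13.125 dBV.

-13.125 dBV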